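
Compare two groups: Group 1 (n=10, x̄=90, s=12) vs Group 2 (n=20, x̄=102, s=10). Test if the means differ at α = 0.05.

Pooled sp = 10.68. t = -2.9, df = 28. Critical t = ±2.048. Reject H₀.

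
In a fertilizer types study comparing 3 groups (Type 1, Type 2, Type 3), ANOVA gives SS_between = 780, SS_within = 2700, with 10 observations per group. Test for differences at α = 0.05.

df_between = 2, df_within = 27. F = MS_between/MS_within = 390.0/100.0 = 3.9. F_crit ≈ 3.354. Reject H₀. At least one mean differs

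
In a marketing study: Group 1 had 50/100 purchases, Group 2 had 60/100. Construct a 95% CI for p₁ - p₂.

p̂₁ = 0.5, p̂₂ = 0.6. Difference = -0.1. CI = (-0.237, 0.037)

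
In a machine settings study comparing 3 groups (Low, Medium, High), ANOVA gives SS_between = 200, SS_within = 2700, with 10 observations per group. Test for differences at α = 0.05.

df_between = 2, df_within = 27. F = MS_between/MS_within = 100.0/100.0 = 1.0. F_crit ≈ 3.354. Fail to reject H₀.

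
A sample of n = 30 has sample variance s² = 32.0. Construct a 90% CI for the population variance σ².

df = 29. χ²_{0.05} = 42.557, χ²_{0.95} = 17.708. CI for σ² = ((n-1)s²/χ²_{α/2}, (n-1)s²/χ²_{1-α/2}) = (29·32.0/42.557, 29·32.0/17.708) = (21.81, 52.41)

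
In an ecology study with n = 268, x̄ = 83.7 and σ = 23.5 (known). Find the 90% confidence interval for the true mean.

CI = x̄ ± z*(σ/√n) = 83.7 ± 1.645(23.5/√268) = 83.7 ± 2.36 = (81.34, 86.06)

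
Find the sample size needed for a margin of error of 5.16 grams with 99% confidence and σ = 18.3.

n = (z*σ/E)² = (2.576×18.3/5.16)² = 83.5 → n = 84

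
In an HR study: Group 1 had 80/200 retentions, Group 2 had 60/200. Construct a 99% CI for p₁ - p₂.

p̂₁ = 0.4, p̂₂ = 0.3. Difference = 0.1. CI = (-0.022, 0.222)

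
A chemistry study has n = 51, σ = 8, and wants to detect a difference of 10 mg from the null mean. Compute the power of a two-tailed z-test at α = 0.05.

SE = σ/√n = 8/√51 = 1.12. Non-centrality λ = d/SE = 10/1.12 = 8.927. Power ≈ Φ(λ - z_{α/2}) = Φ(8.927 - 1.96) = Φ(6.967) = 1.0.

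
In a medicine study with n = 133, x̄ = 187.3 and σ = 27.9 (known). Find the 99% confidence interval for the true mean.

CI = x̄ ± z*(σ/√n) = 187.3 ± 2.576(27.9/√133) = 187.3 ± 6.23 = (181.07, 193.53)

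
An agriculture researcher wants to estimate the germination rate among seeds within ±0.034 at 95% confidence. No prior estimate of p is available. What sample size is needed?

Conservative approach: use p = 0.5 (maximizes p(1-p) = 0.25). n = z²(0.25)/E² = 1.96²×0.25/0.034² = 830.8 → n = 831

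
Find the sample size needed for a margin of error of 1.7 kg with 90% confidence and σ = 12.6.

n = (z*σ/E)² = (1.645×12.6/1.7)² = 148.7 → n = 149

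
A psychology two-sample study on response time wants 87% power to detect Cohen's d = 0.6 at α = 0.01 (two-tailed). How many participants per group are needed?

z_{α/2} = 2.576, z_β = Φ⁻¹(0.87) = 1.126. For medium effect (d = 0.6): n per group = 2(z_{α/2} + z_β)²/d² = 2(2.576 + 1.126)²/0.6² = 76.1 → 77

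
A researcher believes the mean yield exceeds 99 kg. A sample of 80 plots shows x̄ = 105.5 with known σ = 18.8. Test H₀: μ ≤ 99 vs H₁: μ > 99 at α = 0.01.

z = 3.092. Critical value: 2.33. Reject H₀.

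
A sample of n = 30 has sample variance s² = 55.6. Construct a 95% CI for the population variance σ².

df = 29. χ²_{0.025} = 45.722, χ²_{0.975} = 16.047. CI for σ² = ((n-1)s²/χ²_{α/2}, (n-1)s²/χ²_{1-α/2}) = (29·55.6/45.722, 29·55.6/16.047) = (35.27, 100.48)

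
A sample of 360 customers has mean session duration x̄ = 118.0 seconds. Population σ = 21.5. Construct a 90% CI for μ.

CI = x̄ ± z*(σ/√n) = 118.0 ± 1.645(21.5/√360) = 118.0 ± 1.86 = (116.14, 119.86)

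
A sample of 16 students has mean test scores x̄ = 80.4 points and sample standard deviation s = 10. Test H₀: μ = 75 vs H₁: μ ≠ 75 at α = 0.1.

t = (x̄ - μ₀)/(s/√n) = (80.4 - 75)/(10/√16) = 2.16. df = 15, critical t = ±1.753. Reject H₀.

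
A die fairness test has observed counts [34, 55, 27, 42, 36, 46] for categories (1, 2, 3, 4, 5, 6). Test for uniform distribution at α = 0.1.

Expected = 40 each. χ² = Σ(O-E)²/E = 12.15. df = 5, critical value = 9.236. Reject H₀.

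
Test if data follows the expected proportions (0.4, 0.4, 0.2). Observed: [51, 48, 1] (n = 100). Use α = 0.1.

Expected: [40.0, 40.0, 20.0]. χ² = 22.675. df = 2, critical = 4.605. Reject H₀.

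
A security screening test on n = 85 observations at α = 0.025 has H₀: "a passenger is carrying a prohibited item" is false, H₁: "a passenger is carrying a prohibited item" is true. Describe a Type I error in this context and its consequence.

Type I error: rejecting H₀ when it is true — concluding that a passenger is carrying a prohibited item when in fact it is not. Consequence: detaining an innocent passenger — delay and inconvenience.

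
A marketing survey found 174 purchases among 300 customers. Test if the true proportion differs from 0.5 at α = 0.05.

p̂ = 0.58, p₀ = 0.5. z = (p̂ - p₀)/√(p₀(1-p₀)/n) = 2.771. Critical: ±1.96. Reject H₀.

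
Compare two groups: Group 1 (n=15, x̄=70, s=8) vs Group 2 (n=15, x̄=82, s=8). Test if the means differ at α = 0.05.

Pooled sp = 8.0. t = -4.108, df = 28. Critical t = ±2.048. Reject H₀.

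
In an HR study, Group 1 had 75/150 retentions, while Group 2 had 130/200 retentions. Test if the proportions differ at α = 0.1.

p̂₁ = 0.5, p̂₂ = 0.65, pooled p̂ = 0.586. z = -2.819. Critical: ±1.645. Reject H₀.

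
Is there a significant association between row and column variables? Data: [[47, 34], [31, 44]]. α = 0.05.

χ² = 4.34. df = 1, critical = 3.841. Reject H₀. Variables are dependent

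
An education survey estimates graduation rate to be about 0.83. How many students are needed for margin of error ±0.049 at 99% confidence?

n = z²p(1-p)/E² = 2.576²×0.83×0.17/0.049² = 390.0 → n = 390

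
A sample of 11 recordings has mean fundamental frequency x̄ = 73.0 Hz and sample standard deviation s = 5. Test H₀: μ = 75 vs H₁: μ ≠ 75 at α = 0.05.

t = (x̄ - μ₀)/(s/√n) = (73.0 - 75)/(5/√11) = -1.327. df = 10, critical t = ±2.228. Fail to reject H₀.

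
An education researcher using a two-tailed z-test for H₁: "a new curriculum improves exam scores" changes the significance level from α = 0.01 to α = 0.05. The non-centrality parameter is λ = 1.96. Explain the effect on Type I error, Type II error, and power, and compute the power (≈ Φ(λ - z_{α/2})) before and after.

Increasing α from 0.01 to 0.05:
• Type I error rate increases (α is the Type I rate by definition).
• Critical value moves from z_{α/2} = 2.576 to 1.96, so power = Φ(λ - z_{α/2}) goes from Φ(1.96 - 2.576) = 0.269 to Φ(1.96 - 1.96) = 0.5.
• Type II error rate β = 1 - power therefore decreases (0.731 → 0.5).
Appropriate when false negatives are costly — here, keeping the old curriculum when the new one would have helped students.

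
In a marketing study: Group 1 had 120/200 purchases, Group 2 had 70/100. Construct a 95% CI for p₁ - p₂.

p̂₁ = 0.6, p̂₂ = 0.7. Difference = -0.1. CI = (-0.213, 0.013)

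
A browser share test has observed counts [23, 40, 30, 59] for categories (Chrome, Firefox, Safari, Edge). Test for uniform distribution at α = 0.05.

Expected = 38 each. χ² = Σ(O-E)²/E = 19.316. df = 3, critical value = 7.815. Reject H₀.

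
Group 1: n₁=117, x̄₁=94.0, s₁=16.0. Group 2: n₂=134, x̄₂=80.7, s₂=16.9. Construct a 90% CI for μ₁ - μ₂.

Difference = 13.3. SE = √(16.0²/117 + 16.9²/134) = 2.078. CI = (9.88, 16.72)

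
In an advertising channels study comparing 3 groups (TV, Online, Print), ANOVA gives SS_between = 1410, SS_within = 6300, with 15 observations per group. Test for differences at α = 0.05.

df_between = 2, df_within = 42. F = MS_between/MS_within = 705.0/150.0 = 4.7. F_crit ≈ 3.22. Reject H₀. At least one mean differs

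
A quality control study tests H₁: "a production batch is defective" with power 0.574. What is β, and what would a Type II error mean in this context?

β = 1 - power = 1 - 0.574 = 0.426. A Type II error is failing to reject H₀ when H₀ is false (false negative) — here, failing to conclude that a production batch is defective when in fact it is true. Consequence: shipping a defective batch — faulty products reach customers.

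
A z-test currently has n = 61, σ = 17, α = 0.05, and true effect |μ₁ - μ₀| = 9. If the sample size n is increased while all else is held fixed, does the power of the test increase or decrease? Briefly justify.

Power increases: a larger n shrinks the standard error σ/√n, moving the sampling distribution under H₁ further from the critical value.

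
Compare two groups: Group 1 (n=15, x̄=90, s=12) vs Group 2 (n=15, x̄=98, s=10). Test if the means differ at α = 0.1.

Pooled sp = 11.05. t = -1.984, df = 28. Critical t = ±1.701. Reject H₀.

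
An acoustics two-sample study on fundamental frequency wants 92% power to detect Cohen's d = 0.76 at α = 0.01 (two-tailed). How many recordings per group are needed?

z_{α/2} = 2.576, z_β = Φ⁻¹(0.92) = 1.405. For medium effect (d = 0.76): n per group = 2(z_{α/2} + z_β)²/d² = 2(2.576 + 1.405)²/0.76² = 54.9 → 55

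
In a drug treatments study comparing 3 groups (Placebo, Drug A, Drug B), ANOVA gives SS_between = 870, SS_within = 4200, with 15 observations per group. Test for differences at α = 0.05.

df_between = 2, df_within = 42. F = MS_between/MS_within = 435.0/100.0 = 4.35. F_crit ≈ 3.22. Reject H₀. At least one mean differs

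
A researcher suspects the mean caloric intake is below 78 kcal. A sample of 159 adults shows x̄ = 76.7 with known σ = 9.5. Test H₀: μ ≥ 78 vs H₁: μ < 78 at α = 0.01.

z = -1.726. Critical value: -2.33. Fail to reject H₀.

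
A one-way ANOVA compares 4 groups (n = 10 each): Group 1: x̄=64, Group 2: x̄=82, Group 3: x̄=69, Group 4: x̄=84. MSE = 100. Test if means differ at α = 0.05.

Grand mean = 74.75. SS_between = 2867.5, MS_between = 955.83. F = 9.558, F_crit ≈ 2.866. Reject H₀.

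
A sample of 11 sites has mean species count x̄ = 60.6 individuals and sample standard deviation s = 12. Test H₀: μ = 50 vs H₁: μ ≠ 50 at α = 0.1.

t = (x̄ - μ₀)/(s/√n) = (60.6 - 50)/(12/√11) = 2.93. df = 10, critical t = ±1.812. Reject H₀.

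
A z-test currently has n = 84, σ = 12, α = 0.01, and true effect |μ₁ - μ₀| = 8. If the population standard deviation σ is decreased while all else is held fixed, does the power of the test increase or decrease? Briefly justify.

Power increases: a smaller σ shrinks the standard error σ/√n, moving the sampling distribution under H₁ further from the critical value.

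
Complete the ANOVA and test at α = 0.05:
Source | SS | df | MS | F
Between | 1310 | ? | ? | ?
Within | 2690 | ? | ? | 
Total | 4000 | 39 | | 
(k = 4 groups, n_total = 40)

df_between = 3, df_within = 36. MS_between = 436.67, MS_within = 74.72. F = 5.844, F_crit ≈ 2.866. Reject H₀.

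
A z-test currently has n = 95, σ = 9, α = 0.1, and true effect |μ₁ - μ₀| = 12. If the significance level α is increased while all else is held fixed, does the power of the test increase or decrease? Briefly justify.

Power increases: a larger α lowers the critical value, so more of the H₁ sampling distribution falls in the rejection region.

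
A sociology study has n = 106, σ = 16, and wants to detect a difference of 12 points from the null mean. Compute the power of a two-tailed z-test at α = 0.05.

SE = σ/√n = 16/√106 = 1.554. Non-centrality λ = d/SE = 12/1.554 = 7.722. Power ≈ Φ(λ - z_{α/2}) = Φ(7.722 - 1.96) = Φ(5.762) = 1.0.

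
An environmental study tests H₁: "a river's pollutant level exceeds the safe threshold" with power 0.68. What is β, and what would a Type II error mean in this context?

β = 1 - power = 1 - 0.68 = 0.32. A Type II error is failing to reject H₀ when H₀ is false (false negative) — here, failing to conclude that a river's pollutant level exceeds the safe threshold when in fact it is true. Consequence: allowing unsafe pollution to continue.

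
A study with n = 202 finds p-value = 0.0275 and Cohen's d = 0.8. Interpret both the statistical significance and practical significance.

Statistically significant (p = 0.0275 < 0.05). Cohen's d = 0.8 indicates a large effect size. Both statistical and practical significance should be considered.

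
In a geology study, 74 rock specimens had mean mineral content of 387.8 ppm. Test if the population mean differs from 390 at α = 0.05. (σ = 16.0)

z = (x̄ - μ₀)/(σ/√n) = (387.8 - 390)/(16.0/√74) = -1.183. Critical value: ±1.96. Since |-1.183| ≤ 1.96, Fail to reject H₀.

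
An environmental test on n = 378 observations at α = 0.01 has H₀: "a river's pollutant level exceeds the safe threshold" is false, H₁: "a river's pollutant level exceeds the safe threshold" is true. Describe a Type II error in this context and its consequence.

Type II error: failing to reject H₀ when it is false — concluding that a river's pollutant level exceeds the safe threshold is not supported when in fact it is. Consequence: allowing unsafe pollution to continue.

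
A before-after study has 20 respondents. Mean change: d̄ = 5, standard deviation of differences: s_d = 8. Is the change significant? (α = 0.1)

t = d̄/(s_d/√n) = 5/(8/√20) = 2.795. df = 19, critical t = ±1.729. Reject H₀.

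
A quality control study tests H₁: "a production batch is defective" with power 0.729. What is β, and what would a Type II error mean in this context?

β = 1 - power = 1 - 0.729 = 0.271. A Type II error is failing to reject H₀ when H₀ is false (false negative) — here, failing to conclude that a production batch is defective when in fact it is true. Consequence: shipping a defective batch — faulty products reach customers.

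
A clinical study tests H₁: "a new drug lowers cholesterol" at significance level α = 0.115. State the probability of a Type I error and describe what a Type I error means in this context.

P(Type I error) = α = 0.115. A Type I error is rejecting H₀ when H₀ is actually true (false positive) — here, concluding that a new drug lowers cholesterol when in fact this is not the case. Consequence: approving an ineffective drug — patients take a useless medication and may skip effective alternatives.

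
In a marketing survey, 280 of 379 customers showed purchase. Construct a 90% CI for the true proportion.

p̂ = 0.739. CI = p̂ ± z*√(p̂(1-p̂)/n) = (0.702, 0.776)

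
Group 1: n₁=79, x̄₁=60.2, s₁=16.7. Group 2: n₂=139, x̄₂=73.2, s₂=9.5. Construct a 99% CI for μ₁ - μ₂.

Difference = -13.0. SE = √(16.7²/79 + 9.5²/139) = 2.044. CI = (-18.27, -7.73)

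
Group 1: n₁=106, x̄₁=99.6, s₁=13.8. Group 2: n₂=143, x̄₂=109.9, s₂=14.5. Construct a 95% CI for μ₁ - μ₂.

Difference = -10.3. SE = √(13.8²/106 + 14.5²/143) = 1.807. CI = (-13.84, -6.76)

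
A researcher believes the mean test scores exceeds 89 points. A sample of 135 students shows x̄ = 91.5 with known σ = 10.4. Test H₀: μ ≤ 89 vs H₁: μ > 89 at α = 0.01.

z = 2.793. Critical value: 2.33. Reject H₀.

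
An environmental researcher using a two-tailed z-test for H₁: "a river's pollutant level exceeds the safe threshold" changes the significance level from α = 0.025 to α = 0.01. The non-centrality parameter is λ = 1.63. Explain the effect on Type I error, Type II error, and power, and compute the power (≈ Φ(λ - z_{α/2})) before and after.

Decreasing α from 0.025 to 0.01:
• Type I error rate decreases (α is the Type I rate by definition).
• Critical value moves from z_{α/2} = 2.241 to 2.576, so power = Φ(λ - z_{α/2}) goes from Φ(1.63 - 2.241) = 0.271 to Φ(1.63 - 2.576) = 0.172.
• Type II error rate β = 1 - power therefore increases (0.729 → 0.828).
Appropriate when false positives are costly — here, shutting down a compliant factory unnecessarily.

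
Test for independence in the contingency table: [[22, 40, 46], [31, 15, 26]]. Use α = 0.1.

χ² = 11.716. df = 2, critical = 4.605. Reject H₀. Variables are dependent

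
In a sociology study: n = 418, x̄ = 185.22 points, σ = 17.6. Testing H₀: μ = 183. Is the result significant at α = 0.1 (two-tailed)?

z = (185.22 - 183)/(17.6/√418) = 2.579. Since |z| > 1.645, significant at α = 0.1.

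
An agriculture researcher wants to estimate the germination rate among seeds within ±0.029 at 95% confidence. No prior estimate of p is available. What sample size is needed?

Conservative approach: use p = 0.5 (maximizes p(1-p) = 0.25). n = z²(0.25)/E² = 1.96²×0.25/0.029² = 1142.0 → n = 1142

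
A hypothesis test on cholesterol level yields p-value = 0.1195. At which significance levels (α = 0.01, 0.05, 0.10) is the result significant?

p = 0.1195. Not significant at any of the given levels.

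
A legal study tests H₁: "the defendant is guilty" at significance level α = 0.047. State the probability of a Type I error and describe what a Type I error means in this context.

P(Type I error) = α = 0.047. A Type I error is rejecting H₀ when H₀ is actually true (false positive) — here, concluding that the defendant is guilty when in fact this is not the case. Consequence: convicting an innocent person.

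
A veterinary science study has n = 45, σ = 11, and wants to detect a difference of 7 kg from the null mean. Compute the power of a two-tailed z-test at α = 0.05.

SE = σ/√n = 11/√45 = 1.64. Non-centrality λ = d/SE = 7/1.64 = 4.269. Power ≈ Φ(λ - z_{α/2}) = Φ(4.269 - 1.96) = Φ(2.309) = 0.99.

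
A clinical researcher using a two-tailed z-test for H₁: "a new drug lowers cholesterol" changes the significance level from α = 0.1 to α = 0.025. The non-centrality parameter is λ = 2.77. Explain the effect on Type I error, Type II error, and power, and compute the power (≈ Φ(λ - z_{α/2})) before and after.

Decreasing α from 0.1 to 0.025:
• Type I error rate decreases (α is the Type I rate by definition).
• Critical value moves from z_{α/2} = 1.645 to 2.241, so power = Φ(λ - z_{α/2}) goes from Φ(2.77 - 1.645) = 0.87 to Φ(2.77 - 2.241) = 0.702.
• Type II error rate β = 1 - power therefore increases (0.13 → 0.298).
Appropriate when false positives are costly — here, approving an ineffective drug — patients take a useless medication and may skip effective alternatives.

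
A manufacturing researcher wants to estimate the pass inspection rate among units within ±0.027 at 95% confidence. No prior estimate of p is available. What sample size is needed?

Conservative approach: use p = 0.5 (maximizes p(1-p) = 0.25). n = z²(0.25)/E² = 1.96²×0.25/0.027² = 1317.4 → n = 1318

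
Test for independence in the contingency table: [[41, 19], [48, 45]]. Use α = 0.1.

χ² = 4.19. df = 1, critical = 2.706. Reject H₀. Variables are dependent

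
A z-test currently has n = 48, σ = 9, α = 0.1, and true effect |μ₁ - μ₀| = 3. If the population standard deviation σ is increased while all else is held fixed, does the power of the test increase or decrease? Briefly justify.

Power decreases: a larger σ inflates the standard error σ/√n, pulling the sampling distribution under H₁ back toward the critical value.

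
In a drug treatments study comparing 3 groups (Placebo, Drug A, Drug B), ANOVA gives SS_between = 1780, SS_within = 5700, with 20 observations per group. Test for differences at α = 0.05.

df_between = 2, df_within = 57. F = MS_between/MS_within = 890.0/100.0 = 8.9. F_crit ≈ 3.159. Reject H₀. At least one mean differs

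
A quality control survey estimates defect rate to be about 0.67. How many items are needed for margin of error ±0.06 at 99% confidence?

n = z²p(1-p)/E² = 2.576²×0.67×0.33/0.06² = 407.5 → n = 408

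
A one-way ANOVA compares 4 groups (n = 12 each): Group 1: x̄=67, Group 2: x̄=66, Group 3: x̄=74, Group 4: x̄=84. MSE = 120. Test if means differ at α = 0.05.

Grand mean = 72.75. SS_between = 2481.0, MS_between = 827.0. F = 6.892, F_crit ≈ 2.816. Reject H₀.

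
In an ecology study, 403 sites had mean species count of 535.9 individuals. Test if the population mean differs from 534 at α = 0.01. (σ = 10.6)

z = (x̄ - μ₀)/(σ/√n) = (535.9 - 534)/(10.6/√403) = 3.598. Critical value: ±2.576. Since |3.598| > 2.576, Reject H₀.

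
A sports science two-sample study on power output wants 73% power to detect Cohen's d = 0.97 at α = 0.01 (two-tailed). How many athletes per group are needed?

z_{α/2} = 2.576, z_β = Φ⁻¹(0.73) = 0.613. For large effect (d = 0.97): n per group = 2(z_{α/2} + z_β)²/d² = 2(2.576 + 0.613)²/0.97² = 21.6 → 22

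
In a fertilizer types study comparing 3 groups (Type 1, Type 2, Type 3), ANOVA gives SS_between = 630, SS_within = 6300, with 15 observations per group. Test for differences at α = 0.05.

df_between = 2, df_within = 42. F = MS_between/MS_within = 315.0/150.0 = 2.1. F_crit ≈ 3.22. Fail to reject H₀.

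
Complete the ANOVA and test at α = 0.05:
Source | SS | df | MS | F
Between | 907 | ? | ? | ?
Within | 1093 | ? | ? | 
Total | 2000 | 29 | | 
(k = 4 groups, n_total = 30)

df_between = 3, df_within = 26. MS_between = 302.33, MS_within = 42.04. F = 7.192, F_crit ≈ 2.975. Reject H₀.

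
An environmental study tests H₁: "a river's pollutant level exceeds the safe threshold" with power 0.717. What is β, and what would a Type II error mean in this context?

β = 1 - power = 1 - 0.717 = 0.283. A Type II error is failing to reject H₀ when H₀ is false (false negative) — here, failing to conclude that a river's pollutant level exceeds the safe threshold when in fact it is true. Consequence: allowing unsafe pollution to continue.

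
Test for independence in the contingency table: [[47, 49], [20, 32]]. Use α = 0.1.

χ² = 1.5. df = 1, critical = 2.706. Fail to reject H₀. No evidence of dependence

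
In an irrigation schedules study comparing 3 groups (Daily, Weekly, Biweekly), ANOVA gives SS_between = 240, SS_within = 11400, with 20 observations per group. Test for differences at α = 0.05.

df_between = 2, df_within = 57. F = MS_between/MS_within = 120.0/200.0 = 0.6. F_crit ≈ 3.159. Fail to reject H₀.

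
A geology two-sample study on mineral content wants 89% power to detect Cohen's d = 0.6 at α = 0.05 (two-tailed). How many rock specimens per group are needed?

z_{α/2} = 1.96, z_β = Φ⁻¹(0.89) = 1.227. For medium effect (d = 0.6): n per group = 2(z_{α/2} + z_β)²/d² = 2(1.96 + 1.227)²/0.6² = 56.4 → 57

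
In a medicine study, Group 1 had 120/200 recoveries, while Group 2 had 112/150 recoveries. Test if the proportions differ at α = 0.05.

p̂₁ = 0.6, p̂₂ = 0.747, pooled p̂ = 0.663. z = -2.872. Critical: ±1.96. Reject H₀.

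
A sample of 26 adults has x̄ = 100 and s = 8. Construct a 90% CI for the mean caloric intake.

CI = x̄ ± t*(s/√n) = 100 ± 1.708(8/√26) = (97.32, 102.68)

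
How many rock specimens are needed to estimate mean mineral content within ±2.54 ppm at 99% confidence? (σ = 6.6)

n = (z*σ/E)² = (2.576×6.6/2.54)² = 44.8 → n = 45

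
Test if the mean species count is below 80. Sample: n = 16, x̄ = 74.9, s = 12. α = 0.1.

t = (74.9 - 80)/(12/√16) = -1.7, df = 15. Critical t = -1.341. Reject H₀.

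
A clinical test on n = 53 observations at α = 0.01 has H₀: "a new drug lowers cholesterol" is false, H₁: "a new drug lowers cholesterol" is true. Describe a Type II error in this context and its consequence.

Type II error: failing to reject H₀ when it is false — concluding that a new drug lowers cholesterol is not supported when in fact it is. Consequence: shelving an effective drug — patients miss out on a treatment that would have helped.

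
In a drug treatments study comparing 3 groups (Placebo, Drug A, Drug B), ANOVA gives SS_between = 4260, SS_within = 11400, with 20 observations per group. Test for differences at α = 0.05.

df_between = 2, df_within = 57. F = MS_between/MS_within = 2130.0/200.0 = 10.65. F_crit ≈ 3.159. Reject H₀. At least one mean differs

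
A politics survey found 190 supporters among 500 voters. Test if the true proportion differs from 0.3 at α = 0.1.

p̂ = 0.38, p₀ = 0.3. z = (p̂ - p₀)/√(p₀(1-p₀)/n) = 3.904. Critical: ±1.645. Reject H₀.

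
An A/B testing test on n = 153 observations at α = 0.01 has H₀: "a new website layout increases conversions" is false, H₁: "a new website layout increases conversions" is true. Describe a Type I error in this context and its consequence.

Type I error: rejecting H₀ when it is true — concluding that a new website layout increases conversions when in fact it is not. Consequence: rolling out a layout that doesn't actually help — wasted engineering effort.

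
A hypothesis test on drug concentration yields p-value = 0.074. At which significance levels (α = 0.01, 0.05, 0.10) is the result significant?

p = 0.074. Significant at: α = 0.1.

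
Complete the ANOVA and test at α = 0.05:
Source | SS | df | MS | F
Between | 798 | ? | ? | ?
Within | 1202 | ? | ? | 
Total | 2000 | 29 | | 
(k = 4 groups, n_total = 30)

df_between = 3, df_within = 26. MS_between = 266.0, MS_within = 46.23. F = 5.754, F_crit ≈ 2.975. Reject H₀.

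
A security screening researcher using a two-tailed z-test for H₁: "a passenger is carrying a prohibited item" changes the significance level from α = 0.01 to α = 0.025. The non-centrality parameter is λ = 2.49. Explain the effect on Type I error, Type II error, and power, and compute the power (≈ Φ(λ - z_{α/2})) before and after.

Increasing α from 0.01 to 0.025:
• Type I error rate increases (α is the Type I rate by definition).
• Critical value moves from z_{α/2} = 2.576 to 2.241, so power = Φ(λ - z_{α/2}) goes from Φ(2.49 - 2.576) = 0.466 to Φ(2.49 - 2.241) = 0.598.
• Type II error rate β = 1 - power therefore decreases (0.534 → 0.402).
Appropriate when false negatives are costly — here, letting a prohibited item through — security breach.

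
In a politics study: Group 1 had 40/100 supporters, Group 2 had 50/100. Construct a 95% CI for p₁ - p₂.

p̂₁ = 0.4, p̂₂ = 0.5. Difference = -0.1. CI = (-0.237, 0.037)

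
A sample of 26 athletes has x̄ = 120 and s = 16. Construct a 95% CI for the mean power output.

CI = x̄ ± t*(s/√n) = 120 ± 2.06(16/√26) = (113.54, 126.46)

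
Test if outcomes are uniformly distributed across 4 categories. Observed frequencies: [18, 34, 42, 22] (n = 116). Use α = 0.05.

Expected = 29 each. χ² = Σ(O-E)²/E = 12.552. df = 3, critical value = 7.815. Reject H₀.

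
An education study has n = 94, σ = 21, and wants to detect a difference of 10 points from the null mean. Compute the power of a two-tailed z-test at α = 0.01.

SE = σ/√n = 21/√94 = 2.166. Non-centrality λ = d/SE = 10/2.166 = 4.617. Power ≈ Φ(λ - z_{α/2}) = Φ(4.617 - 2.576) = Φ(2.041) = 0.979.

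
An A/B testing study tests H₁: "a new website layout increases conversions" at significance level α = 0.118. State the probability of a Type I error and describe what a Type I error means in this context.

P(Type I error) = α = 0.118. A Type I error is rejecting H₀ when H₀ is actually true (false positive) — here, concluding that a new website layout increases conversions when in fact this is not the case. Consequence: rolling out a layout that doesn't actually help — wasted engineering effort.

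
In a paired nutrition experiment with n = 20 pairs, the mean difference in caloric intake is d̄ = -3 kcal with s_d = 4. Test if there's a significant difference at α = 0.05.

t = d̄/(s_d/√n) = -3/(4/√20) = -3.354. df = 19, critical t = ±2.093. Reject H₀.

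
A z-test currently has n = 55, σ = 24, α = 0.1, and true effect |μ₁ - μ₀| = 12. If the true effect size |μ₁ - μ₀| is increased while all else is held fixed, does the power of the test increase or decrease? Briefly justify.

Power increases: a larger true effect increases the non-centrality λ = |μ₁ - μ₀|/(σ/√n).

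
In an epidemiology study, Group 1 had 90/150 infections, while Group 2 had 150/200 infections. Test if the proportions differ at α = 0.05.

p̂₁ = 0.6, p̂₂ = 0.75, pooled p̂ = 0.686. z = -2.991. Critical: ±1.96. Reject H₀.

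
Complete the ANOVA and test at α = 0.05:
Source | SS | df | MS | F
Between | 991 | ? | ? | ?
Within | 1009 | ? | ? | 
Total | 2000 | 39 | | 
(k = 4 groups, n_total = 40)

df_between = 3, df_within = 36. MS_between = 330.33, MS_within = 28.03. F = 11.786, F_crit ≈ 2.866. Reject H₀.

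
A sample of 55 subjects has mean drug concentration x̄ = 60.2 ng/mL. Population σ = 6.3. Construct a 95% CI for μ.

CI = x̄ ± z*(σ/√n) = 60.2 ± 1.96(6.3/√55) = 60.2 ± 1.67 = (58.53, 61.87)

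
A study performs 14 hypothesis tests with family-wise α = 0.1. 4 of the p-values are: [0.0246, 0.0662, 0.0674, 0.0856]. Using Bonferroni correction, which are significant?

Bonferroni α = 0.1/14 = 0.00714. None of the given p-values are significant.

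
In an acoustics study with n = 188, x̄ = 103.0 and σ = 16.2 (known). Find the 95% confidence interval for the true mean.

CI = x̄ ± z*(σ/√n) = 103.0 ± 1.96(16.2/√188) = 103.0 ± 2.32 = (100.68, 105.32)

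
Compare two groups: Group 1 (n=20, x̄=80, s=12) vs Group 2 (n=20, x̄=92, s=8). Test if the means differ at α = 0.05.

Pooled sp = 10.2. t = -3.721, df = 38. Critical t = ±2.024. Reject H₀.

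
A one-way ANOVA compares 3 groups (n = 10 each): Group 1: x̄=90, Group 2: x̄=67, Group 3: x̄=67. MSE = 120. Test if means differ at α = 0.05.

Grand mean = 74.67. SS_between = 3526.67, MS_between = 1763.33. F = 14.694, F_crit ≈ 3.354. Reject H₀.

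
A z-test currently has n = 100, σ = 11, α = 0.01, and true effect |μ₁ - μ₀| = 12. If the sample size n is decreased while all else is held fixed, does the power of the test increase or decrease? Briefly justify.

Power decreases: a smaller n inflates the standard error σ/√n, pulling the sampling distribution under H₁ back toward the critical value.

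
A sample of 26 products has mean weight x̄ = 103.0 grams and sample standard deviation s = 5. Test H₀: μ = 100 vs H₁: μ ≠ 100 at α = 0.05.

t = (x̄ - μ₀)/(s/√n) = (103.0 - 100)/(5/√26) = 3.059. df = 25, critical t = ±2.06. Reject H₀.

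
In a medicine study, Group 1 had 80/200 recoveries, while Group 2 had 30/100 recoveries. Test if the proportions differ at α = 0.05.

p̂₁ = 0.4, p̂₂ = 0.3, pooled p̂ = 0.367. z = 1.694. Critical: ±1.96. Fail to reject H₀.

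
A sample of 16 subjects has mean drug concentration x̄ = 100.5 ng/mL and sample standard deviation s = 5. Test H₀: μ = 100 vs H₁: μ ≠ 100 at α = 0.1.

t = (x̄ - μ₀)/(s/√n) = (100.5 - 100)/(5/√16) = 0.4. df = 15, critical t = ±1.753. Fail to reject H₀.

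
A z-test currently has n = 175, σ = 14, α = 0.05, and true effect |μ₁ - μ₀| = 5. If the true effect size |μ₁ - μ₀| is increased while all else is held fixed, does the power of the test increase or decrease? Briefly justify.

Power increases: a larger true effect increases the non-centrality λ = |μ₁ - μ₀|/(σ/√n).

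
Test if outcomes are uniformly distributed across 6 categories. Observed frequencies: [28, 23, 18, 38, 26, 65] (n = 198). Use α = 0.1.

Expected = 33 each. χ² = Σ(O-E)²/E = 43.879. df = 5, critical value = 9.236. Reject H₀.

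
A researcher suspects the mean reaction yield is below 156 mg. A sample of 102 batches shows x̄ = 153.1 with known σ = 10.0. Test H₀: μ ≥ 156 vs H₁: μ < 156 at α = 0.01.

z = -2.929. Critical value: -2.33. Reject H₀.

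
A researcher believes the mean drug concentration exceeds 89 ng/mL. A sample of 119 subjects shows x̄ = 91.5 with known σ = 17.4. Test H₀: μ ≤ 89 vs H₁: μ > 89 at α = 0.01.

z = 1.567. Critical value: 2.33. Fail to reject H₀.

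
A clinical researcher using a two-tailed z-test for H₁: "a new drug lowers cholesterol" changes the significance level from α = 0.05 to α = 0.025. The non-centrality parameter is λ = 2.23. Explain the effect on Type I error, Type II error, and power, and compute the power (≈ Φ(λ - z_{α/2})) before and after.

Decreasing α from 0.05 to 0.025:
• Type I error rate decreases (α is the Type I rate by definition).
• Critical value moves from z_{α/2} = 1.96 to 2.241, so power = Φ(λ - z_{α/2}) goes from Φ(2.23 - 1.96) = 0.606 to Φ(2.23 - 2.241) = 0.496.
• Type II error rate β = 1 - power therefore increases (0.394 → 0.504).
Appropriate when false positives are costly — here, approving an ineffective drug — patients take a useless medication and may skip effective alternatives.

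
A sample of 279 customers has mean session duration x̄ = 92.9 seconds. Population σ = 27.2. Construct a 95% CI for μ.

CI = x̄ ± z*(σ/√n) = 92.9 ± 1.96(27.2/√279) = 92.9 ± 3.19 = (89.71, 96.09)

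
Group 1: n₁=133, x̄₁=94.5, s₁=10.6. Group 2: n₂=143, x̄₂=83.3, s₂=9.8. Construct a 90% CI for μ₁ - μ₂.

Difference = 11.2. SE = √(10.6²/133 + 9.8²/143) = 1.231. CI = (9.17, 13.23)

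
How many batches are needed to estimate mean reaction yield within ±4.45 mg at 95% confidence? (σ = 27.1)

n = (z*σ/E)² = (1.96×27.1/4.45)² = 142.5 → n = 143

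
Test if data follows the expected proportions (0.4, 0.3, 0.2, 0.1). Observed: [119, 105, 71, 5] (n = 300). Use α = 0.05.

Expected: [120.0, 90.0, 60.0, 30.0]. χ² = 25.358. df = 3, critical = 7.815. Reject H₀.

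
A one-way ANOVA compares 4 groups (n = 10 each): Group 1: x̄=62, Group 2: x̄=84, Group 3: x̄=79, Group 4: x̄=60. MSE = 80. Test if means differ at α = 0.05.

Grand mean = 71.25. SS_between = 4347.5, MS_between = 1449.17. F = 18.115, F_crit ≈ 2.866. Reject H₀.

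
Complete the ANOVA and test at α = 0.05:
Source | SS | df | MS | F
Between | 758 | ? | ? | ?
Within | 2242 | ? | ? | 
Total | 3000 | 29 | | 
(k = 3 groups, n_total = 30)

df_between = 2, df_within = 27. MS_between = 379.0, MS_within = 83.04. F = 4.564, F_crit ≈ 3.354. Reject H₀.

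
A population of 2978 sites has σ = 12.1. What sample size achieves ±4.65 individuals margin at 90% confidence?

Without FPC: n₀ = (1.645×12.1/4.65)² = 18.323. With FPC: n = n₀N/(n₀+N-1) = 18.2 → n = 19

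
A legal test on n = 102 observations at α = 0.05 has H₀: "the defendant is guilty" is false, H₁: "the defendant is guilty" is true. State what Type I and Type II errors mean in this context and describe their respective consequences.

Type I (false positive): concluding that the defendant is guilty when it is not — convicting an innocent person. Type II (false negative): failing to conclude that the defendant is guilty when it is — acquitting a guilty person. Which is costlier depends on domain priorities and is a judgement call rather than a statistical fact.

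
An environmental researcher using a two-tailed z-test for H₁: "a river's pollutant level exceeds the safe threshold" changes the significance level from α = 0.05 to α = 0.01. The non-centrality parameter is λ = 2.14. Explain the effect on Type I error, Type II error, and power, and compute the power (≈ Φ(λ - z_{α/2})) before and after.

Decreasing α from 0.05 to 0.01:
• Type I error rate decreases (α is the Type I rate by definition).
• Critical value moves from z_{α/2} = 1.96 to 2.576, so power = Φ(λ - z_{α/2}) goes from Φ(2.14 - 1.96) = 0.571 to Φ(2.14 - 2.576) = 0.331.
• Type II error rate β = 1 - power therefore increases (0.429 → 0.669).
Appropriate when false positives are costly — here, shutting down a compliant factory unnecessarily.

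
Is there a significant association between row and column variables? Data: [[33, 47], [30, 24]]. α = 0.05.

χ² = 2.648. df = 1, critical = 3.841. Fail to reject H₀. No evidence of dependence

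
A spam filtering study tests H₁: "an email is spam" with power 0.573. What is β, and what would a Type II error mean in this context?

β = 1 - power = 1 - 0.573 = 0.427. A Type II error is failing to reject H₀ when H₀ is false (false negative) — here, failing to conclude that an email is spam when in fact it is true. Consequence: a spam email lands in the inbox.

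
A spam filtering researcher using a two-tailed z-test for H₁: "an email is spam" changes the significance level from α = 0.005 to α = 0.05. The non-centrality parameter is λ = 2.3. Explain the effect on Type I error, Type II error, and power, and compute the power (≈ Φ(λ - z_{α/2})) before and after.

Increasing α from 0.005 to 0.05:
• Type I error rate increases (α is the Type I rate by definition).
• Critical value moves from z_{α/2} = 2.807 to 1.96, so power = Φ(λ - z_{α/2}) goes from Φ(2.3 - 2.807) = 0.306 to Φ(2.3 - 1.96) = 0.633.
• Type II error rate β = 1 - power therefore decreases (0.694 → 0.367).
Appropriate when false negatives are costly — here, a spam email lands in the inbox.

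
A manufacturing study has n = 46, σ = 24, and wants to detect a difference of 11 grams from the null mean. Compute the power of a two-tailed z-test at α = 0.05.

SE = σ/√n = 24/√46 = 3.539. Non-centrality λ = d/SE = 11/3.539 = 3.109. Power ≈ Φ(λ - z_{α/2}) = Φ(3.109 - 1.96) = Φ(1.149) = 0.875.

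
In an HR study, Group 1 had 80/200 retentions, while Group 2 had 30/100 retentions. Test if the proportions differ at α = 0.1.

p̂₁ = 0.4, p̂₂ = 0.3, pooled p̂ = 0.367. z = 1.694. Critical: ±1.645. Reject H₀.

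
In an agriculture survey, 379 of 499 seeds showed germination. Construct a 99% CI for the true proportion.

p̂ = 0.76. CI = p̂ ± z*√(p̂(1-p̂)/n) = (0.71, 0.809)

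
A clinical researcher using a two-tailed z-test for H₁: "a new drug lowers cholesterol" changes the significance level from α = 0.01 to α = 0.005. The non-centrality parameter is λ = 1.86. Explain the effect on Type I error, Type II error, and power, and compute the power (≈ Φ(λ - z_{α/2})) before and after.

Decreasing α from 0.01 to 0.005:
• Type I error rate decreases (α is the Type I rate by definition).
• Critical value moves from z_{α/2} = 2.576 to 2.807, so power = Φ(λ - z_{α/2}) goes from Φ(1.86 - 2.576) = 0.237 to Φ(1.86 - 2.807) = 0.172.
• Type II error rate β = 1 - power therefore increases (0.763 → 0.828).
Appropriate when false positives are costly — here, approving an ineffective drug — patients take a useless medication and may skip effective alternatives.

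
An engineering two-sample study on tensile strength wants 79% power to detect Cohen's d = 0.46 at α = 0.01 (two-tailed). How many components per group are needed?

z_{α/2} = 2.576, z_β = Φ⁻¹(0.79) = 0.806. For small effect (d = 0.46): n per group = 2(z_{α/2} + z_β)²/d² = 2(2.576 + 0.806)²/0.46² = 108.1 → 109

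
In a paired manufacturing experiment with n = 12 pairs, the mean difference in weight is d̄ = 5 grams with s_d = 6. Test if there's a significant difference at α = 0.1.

t = d̄/(s_d/√n) = 5/(6/√12) = 2.887. df = 11, critical t = ±1.796. Reject H₀.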